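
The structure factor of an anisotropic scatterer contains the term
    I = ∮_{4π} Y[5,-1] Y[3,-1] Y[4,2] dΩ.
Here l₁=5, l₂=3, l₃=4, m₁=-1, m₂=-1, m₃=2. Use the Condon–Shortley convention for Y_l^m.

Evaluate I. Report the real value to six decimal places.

Checks pass: Σm=0; 12 even; l₃=4∈[2,8].
(2·5+1)(2·3+1)(2·4+1) = 693
Δ: 4! 6! 2! / 13! → 1/180180
sum: t=1:−1/576 t=2:+1/144 t=3:−1/576 = 1/288
3j²(5 3 4; 0 0 0) = Δ·Π!·Σ² = 20/1001  (sign +1)
sum: t=0:+1/34560 t=1:−1/720 t=2:+1/384 = 43/34560
3j²(5 3 4; -1 -1 2) = Δ·Π!·Σ² = 1849/180180  (sign +1)
combine: 4πI² = 693·20/1001·1849/180180 = 1849/13013
take √, sign +1: I = 0.10633465

0.106335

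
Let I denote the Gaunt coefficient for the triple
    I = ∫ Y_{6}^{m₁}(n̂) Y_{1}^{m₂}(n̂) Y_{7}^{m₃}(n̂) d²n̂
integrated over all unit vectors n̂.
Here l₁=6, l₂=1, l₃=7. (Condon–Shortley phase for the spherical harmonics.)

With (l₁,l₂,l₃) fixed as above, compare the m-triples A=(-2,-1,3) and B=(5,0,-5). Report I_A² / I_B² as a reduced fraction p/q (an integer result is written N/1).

15/8

Shared (l₁,l₂,l₃)=(6,1,7): N and (l;000)² cancel in I_A²/I_B².
A: Δ = 0!·12!·2!/15! = 1/1365; Racah Σ t=0..0: t=0:+1/1935360 = 1/1935360; ⇒ 3j(6 1 7; -2 -1 3)² = 3/91, sgn +1
B: Δ = 0!·12!·2!/15! = 1/1365; Racah Σ t=0..0: t=0:+1/39916800 = 1/39916800; ⇒ 3j(6 1 7; 5 0 -5)² = 8/455, sgn +1
I_A²/I_B² = (3/91)/(8/455) = 15/8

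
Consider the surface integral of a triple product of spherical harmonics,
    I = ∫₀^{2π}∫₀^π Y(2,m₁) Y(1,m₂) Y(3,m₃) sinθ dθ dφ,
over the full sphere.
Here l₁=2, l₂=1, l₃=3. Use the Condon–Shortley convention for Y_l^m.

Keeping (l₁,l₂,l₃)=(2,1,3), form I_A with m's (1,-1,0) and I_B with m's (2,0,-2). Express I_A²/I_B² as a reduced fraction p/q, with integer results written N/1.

l's match ⇒ only the (l;m) 3-j factors differ between A and B.
A: triangle coeff Δ(2,1,3) = 1/105; Σ_t [0,0]: t=0:+1/12 = 1/12; (3j)²=1/35 [(2 1 3; 1 -1 0)], sign=-1
B: triangle coeff Δ(2,1,3) = 1/105; Σ_t [0,0]: t=0:+1/24 = 1/24; (3j)²=1/21 [(2 1 3; 2 0 -2)], sign=-1
I_A²/I_B² = (1/35)/(1/21) = 3/5

3/5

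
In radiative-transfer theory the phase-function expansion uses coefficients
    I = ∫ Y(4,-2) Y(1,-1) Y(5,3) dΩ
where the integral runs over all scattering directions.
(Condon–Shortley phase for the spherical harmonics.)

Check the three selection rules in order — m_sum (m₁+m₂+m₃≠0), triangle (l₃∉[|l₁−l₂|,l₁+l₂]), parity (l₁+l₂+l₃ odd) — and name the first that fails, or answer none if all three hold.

none

m₁+m₂+m₃ = -2 − 1 + 3 = 0  ✓
triangle: |4−1|=3 ≤ l₃=5 ≤ 4+1=5  ✓
parity: l₁+l₂+l₃ = 10 is even  ✓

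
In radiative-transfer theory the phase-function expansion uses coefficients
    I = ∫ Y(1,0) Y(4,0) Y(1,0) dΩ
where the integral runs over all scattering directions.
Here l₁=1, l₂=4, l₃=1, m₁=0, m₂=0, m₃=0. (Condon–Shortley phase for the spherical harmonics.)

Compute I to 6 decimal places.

0.000000

triangle: need 3≤l₃≤5, have 1; I=0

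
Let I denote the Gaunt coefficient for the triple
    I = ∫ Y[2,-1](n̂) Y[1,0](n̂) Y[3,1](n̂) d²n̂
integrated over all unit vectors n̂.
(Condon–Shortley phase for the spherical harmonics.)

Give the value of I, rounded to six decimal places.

-0.233597

m-sum 0 ✓  L=6 even ✓  1≤3≤3 ✓
Π(2lᵢ+1) = 5×3×7 = 105
triangle coeff Δ(2,1,3) = 1/105
Σ_t [0,0]: t=0:+1/4 = 1/4
(3j)²=3/35 [(2 1 3; 0 0 0)], sign=-1
Σ_t [0,0]: t=0:+1/6 = 1/6
(3j)²=8/105 [(2 1 3; -1 0 1)], sign=+1
⇒ 4πI² = 24/35
I = (-1)√(24/35/(4π)) = -0.23359668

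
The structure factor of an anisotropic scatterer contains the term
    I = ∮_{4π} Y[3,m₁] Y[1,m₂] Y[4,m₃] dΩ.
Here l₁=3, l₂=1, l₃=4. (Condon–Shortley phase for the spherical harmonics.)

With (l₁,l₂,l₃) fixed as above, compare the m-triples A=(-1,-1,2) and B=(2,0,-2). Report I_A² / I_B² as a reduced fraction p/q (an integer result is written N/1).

Same 3,1,4: normalisation and zero-m 3j drop out of the ratio.
A: Δ: 0! 6! 2! / 9! → 1/252; sum: t=0:+1/96 = 1/96; 3j²(3 1 4; -1 -1 2) = Δ·Π!·Σ² = 5/84  (sign +1)
B: Δ: 0! 6! 2! / 9! → 1/252; sum: t=0:+1/120 = 1/120; 3j²(3 1 4; 2 0 -2) = Δ·Π!·Σ² = 1/21  (sign +1)
I_A²/I_B² = (5/84)/(1/21) = 5/4

5/4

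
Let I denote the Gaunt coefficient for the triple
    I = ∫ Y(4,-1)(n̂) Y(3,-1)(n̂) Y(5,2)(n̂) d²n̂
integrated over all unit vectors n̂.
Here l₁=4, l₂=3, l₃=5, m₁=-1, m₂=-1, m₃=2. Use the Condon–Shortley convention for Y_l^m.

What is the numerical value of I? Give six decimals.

0.148044

Rules hold: Σm=0, L=12 even, 1≤5≤7.
N = 9·7·11 = 693
Δ = 2!·6!·4!/13! = 1/180180
Racah Σ t=0..2: t=0:+1/576 t=1:−1/144 t=2:+1/576 = -1/288
⇒ 3j(4 3 5; 0 0 0)² = 20/1001, sgn +1
Racah Σ t=0..2: t=0:+1/960 t=1:−1/288 t=2:+1/1728 = -1/540
⇒ 3j(4 3 5; -1 -1 2)² = 128/6435, sgn +1
4πI² = N·(3j₀)²·(3jₘ)² = 512/1859
I = +1·√(0.275417/4π) = 0.14804384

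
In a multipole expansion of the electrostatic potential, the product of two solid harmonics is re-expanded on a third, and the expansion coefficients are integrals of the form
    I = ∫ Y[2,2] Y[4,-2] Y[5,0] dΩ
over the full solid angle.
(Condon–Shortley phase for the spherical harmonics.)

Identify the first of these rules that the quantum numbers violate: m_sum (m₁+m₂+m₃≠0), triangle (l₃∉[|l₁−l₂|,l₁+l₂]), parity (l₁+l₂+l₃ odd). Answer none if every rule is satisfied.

azimuthal sum: 2 − 2 + 0 = 0  ✓
2 ≤ 5 ≤ 6 (triangle on l)  ✓
L = 2 + 4 + 5 = 11 (odd)  ✗

parity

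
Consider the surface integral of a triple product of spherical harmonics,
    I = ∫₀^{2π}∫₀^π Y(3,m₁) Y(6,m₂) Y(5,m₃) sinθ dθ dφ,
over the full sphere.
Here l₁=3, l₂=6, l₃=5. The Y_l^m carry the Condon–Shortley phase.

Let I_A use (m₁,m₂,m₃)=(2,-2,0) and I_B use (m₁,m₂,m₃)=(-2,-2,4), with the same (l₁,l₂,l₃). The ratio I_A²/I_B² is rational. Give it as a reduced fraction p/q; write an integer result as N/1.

14/45

Same 3,6,5: normalisation and zero-m 3j drop out of the ratio.
A: Δ: 4! 2! 8! / 15! → 1/675675; sum: t=0:+1/13824 t=1:−1/8640 = -1/23040; 3j²(3 6 5; 2 -2 0) = Δ·Π!·Σ² = 2/429  (sign +1)
B: Δ: 4! 2! 8! / 15! → 1/675675; sum: t=3:−1/60480 t=4:+1/967680 = -1/64512; 3j²(3 6 5; -2 -2 4) = Δ·Π!·Σ² = 15/1001  (sign +1)
I_A²/I_B² = (2/429)/(15/1001) = 14/45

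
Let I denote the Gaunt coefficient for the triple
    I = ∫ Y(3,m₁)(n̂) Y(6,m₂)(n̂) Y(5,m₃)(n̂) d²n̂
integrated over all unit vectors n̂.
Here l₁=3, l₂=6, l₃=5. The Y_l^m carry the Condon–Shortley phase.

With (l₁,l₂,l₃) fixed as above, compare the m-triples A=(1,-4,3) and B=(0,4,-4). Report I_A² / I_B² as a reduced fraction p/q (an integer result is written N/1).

2/3

Same 3,6,5: normalisation and zero-m 3j drop out of the ratio.
A: Δ: 4! 2! 8! / 15! → 1/675675; sum: t=0:+1/69120 t=1:−1/30240 t=2:+1/322560 = -1/64512; 3j²(3 6 5; 1 -4 3) = Δ·Π!·Σ² = 10/1001  (sign -1)
B: Δ: 4! 2! 8! / 15! → 1/675675; sum: t=2:+1/161280 t=3:−1/60480 = -1/96768; 3j²(3 6 5; 0 4 -4) = Δ·Π!·Σ² = 15/1001  (sign +1)
I_A²/I_B² = (10/1001)/(15/1001) = 2/3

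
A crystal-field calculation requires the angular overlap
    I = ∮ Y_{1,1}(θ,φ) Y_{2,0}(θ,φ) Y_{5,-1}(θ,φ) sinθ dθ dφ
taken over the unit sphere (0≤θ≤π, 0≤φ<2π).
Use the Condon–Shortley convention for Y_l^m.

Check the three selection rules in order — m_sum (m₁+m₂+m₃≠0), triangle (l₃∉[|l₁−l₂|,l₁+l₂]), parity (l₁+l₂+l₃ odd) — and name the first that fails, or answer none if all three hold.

triangle

m₁+m₂+m₃ = 1 + 0 − 1 = 0  ✓
triangle: |1−2|=1 ≤ l₃=5 ≤ 1+2=3  ✗
parity: l₁+l₂+l₃ = 8 is even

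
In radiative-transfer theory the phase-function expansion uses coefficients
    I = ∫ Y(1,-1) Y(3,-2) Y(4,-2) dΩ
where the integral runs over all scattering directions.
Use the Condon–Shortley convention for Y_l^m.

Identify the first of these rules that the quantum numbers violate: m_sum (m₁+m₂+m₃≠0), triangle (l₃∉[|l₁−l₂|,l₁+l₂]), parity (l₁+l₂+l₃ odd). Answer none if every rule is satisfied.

m₁+m₂+m₃ = -1 − 2 − 2 = -5  ✗
triangle: |1−3|=2 ≤ l₃=4 ≤ 1+3=4
parity: l₁+l₂+l₃ = 8 is even

m_sum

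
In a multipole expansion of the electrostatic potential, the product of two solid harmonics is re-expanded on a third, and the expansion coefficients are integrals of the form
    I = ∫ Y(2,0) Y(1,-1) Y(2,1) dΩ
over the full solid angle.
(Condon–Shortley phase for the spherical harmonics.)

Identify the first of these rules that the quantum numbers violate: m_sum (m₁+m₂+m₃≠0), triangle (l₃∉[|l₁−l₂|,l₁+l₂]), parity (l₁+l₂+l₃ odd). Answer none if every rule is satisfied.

m₁+m₂+m₃ = 0 − 1 + 1 = 0  ✓
triangle: |2−1|=1 ≤ l₃=2 ≤ 2+1=3  ✓
parity: l₁+l₂+l₃ = 5 is odd  ✗

parity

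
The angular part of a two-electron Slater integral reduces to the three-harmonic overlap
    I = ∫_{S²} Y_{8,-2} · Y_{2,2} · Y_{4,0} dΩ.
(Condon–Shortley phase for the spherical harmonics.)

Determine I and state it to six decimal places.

l₃=4 ∉ [6,10] — triangle fails ⇒ I = 0

0.000000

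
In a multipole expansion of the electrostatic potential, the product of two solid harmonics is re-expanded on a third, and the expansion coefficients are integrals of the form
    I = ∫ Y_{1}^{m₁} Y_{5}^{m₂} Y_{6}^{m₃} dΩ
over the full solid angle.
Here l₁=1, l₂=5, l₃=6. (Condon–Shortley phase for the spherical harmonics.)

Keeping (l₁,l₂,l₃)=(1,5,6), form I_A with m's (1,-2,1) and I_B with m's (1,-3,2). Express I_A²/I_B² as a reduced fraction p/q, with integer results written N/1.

5/3

l's match ⇒ only the (l;m) 3-j factors differ between A and B.
A: triangle coeff Δ(1,5,6) = 1/858; Σ_t [0,0]: t=0:+1/60480 = 1/60480; (3j)²=5/429 [(1 5 6; 1 -2 1)], sign=-1
B: triangle coeff Δ(1,5,6) = 1/858; Σ_t [0,0]: t=0:+1/161280 = 1/161280; (3j)²=1/143 [(1 5 6; 1 -3 2)], sign=+1
I_A²/I_B² = (5/429)/(1/143) = 5/3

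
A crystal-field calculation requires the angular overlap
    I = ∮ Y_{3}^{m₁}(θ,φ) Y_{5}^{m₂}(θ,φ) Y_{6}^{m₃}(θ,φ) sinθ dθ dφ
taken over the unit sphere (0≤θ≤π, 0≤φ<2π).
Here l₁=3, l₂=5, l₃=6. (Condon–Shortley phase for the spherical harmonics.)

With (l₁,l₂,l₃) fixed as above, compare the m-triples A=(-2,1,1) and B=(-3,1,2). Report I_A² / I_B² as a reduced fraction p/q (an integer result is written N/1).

Same 3,5,6: normalisation and zero-m 3j drop out of the ratio.
A: Δ: 2! 4! 8! / 15! → 1/675675; sum: t=1:−1/17280 t=2:+1/6912 = 1/11520; 3j²(3 5 6; -2 1 1) = Δ·Π!·Σ² = 2/143  (sign -1)
B: Δ: 2! 4! 8! / 15! → 1/675675; sum: t=2:+1/27648 = 1/27648; 3j²(3 5 6; -3 1 2) = Δ·Π!·Σ² = 10/429  (sign +1)
I_A²/I_B² = (2/143)/(10/429) = 3/5

3/5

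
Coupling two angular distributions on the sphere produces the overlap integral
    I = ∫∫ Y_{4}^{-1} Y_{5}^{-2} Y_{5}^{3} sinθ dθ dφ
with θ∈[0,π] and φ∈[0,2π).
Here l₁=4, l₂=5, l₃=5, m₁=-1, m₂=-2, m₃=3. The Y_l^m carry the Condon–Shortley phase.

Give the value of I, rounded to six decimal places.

-0.118854

Checks pass: Σm=0; 14 even; l₃=5∈[1,9].
(2·4+1)(2·5+1)(2·5+1) = 1089
Δ: 4! 4! 6! / 15! → 1/3153150
sum: t=0:+1/69120 t=1:−1/1728 t=2:+1/576 t=3:−1/1728 t=4:+1/69120 = 7/11520
3j²(4 5 5; 0 0 0) = Δ·Π!·Σ² = 2/143  (sign -1)
sum: t=1:−1/6912 t=2:+1/2880 t=3:−1/17280 = 1/6912
3j²(4 5 5; -1 -2 3) = Δ·Π!·Σ² = 5/429  (sign +1)
combine: 4πI² = 1089·2/143·5/429 = 30/169
take √, sign -1: I = -0.11885360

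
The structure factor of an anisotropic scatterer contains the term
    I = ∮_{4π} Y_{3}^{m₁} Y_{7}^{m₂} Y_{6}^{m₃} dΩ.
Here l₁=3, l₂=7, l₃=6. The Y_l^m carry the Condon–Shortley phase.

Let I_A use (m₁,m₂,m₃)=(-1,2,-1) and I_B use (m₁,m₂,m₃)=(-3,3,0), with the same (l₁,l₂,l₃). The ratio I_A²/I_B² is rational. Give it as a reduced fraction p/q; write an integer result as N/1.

3481/7875

l's match ⇒ only the (l;m) 3-j factors differ between A and B.
A: triangle coeff Δ(3,7,6) = 1/2042040; Σ_t [2,4]: t=2:+1/241920 t=3:−1/103680 t=4:+1/691200 = -59/14515200; (3j)²=3481/340340 [(3 7 6; -1 2 -1)], sign=+1
B: triangle coeff Δ(3,7,6) = 1/2042040; Σ_t [4,4]: t=4:+1/829440 = 1/829440; (3j)²=225/9724 [(3 7 6; -3 3 0)], sign=+1
I_A²/I_B² = (3481/340340)/(225/9724) = 3481/7875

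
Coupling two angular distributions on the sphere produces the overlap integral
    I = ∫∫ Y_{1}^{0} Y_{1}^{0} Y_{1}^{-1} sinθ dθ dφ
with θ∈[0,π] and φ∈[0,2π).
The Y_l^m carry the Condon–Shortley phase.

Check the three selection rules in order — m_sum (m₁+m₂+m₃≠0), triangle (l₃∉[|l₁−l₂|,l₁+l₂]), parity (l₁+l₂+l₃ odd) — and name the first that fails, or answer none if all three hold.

m_sum

azimuthal sum: 0 + 0 − 1 = -1  ✗
0 ≤ 1 ≤ 2 (triangle on l)
L = 1 + 1 + 1 = 3 (odd)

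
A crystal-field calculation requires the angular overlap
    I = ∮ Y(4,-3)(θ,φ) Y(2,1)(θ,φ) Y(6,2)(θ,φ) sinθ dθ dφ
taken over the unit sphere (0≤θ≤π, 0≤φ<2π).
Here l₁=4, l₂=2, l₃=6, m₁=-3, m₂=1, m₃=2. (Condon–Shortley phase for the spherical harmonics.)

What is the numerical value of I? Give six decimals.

m-sum 0 ✓  L=12 even ✓  2≤6≤6 ✓
Π(2lᵢ+1) = 9×5×13 = 585
triangle coeff Δ(4,2,6) = 1/6435
Σ_t [0,0]: t=0:+1/2304 = 1/2304
(3j)²=5/143 [(4 2 6; 0 0 0)], sign=+1
Σ_t [0,0]: t=0:+1/30240 = 1/30240
(3j)²=32/6435 [(4 2 6; -3 1 2)], sign=+1
⇒ 4πI² = 160/1573
I = (+1)√(160/1573/(4π)) = 0.08996855

0.089969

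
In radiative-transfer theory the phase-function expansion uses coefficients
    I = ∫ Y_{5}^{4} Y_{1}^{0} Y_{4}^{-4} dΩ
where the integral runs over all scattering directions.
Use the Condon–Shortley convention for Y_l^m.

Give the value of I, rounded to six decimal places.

0.147319

m-sum 0 ✓  L=10 even ✓  4≤4≤6 ✓
Π(2lᵢ+1) = 11×3×9 = 297
triangle coeff Δ(5,1,4) = 1/495
Σ_t [1,1]: t=1:−1/576 = -1/576
(3j)²=5/99 [(5 1 4; 0 0 0)], sign=-1
Σ_t [1,1]: t=1:−1/40320 = -1/40320
(3j)²=1/55 [(5 1 4; 4 0 -4)], sign=-1
⇒ 4πI² = 3/11
I = (+1)√(3/11/(4π)) = 0.14731920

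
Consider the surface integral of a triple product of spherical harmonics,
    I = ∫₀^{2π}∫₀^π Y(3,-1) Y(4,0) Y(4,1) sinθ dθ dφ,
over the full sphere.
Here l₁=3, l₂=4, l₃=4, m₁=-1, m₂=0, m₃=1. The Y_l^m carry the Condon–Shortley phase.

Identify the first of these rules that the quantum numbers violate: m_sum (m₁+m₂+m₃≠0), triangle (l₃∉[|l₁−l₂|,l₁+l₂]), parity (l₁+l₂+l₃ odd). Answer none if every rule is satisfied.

Σmᵢ = 0  ✓
l₃∈[|l₁−l₂|,l₁+l₂]=[1,7], have l₃=4  ✓
Σlᵢ = 11 ⇒ odd  ✗

parity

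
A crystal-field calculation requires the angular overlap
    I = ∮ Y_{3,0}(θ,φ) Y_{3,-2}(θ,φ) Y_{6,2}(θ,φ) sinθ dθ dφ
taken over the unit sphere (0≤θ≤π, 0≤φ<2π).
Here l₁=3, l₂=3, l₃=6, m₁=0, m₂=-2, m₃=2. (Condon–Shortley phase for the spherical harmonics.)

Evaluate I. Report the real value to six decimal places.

0.177420

Rules hold: Σm=0, L=12 even, 0≤6≤6.
N = 7·7·13 = 637
Δ = 0!·6!·6!/13! = 1/12012
Racah Σ t=0..0: t=0:+1/1296 = 1/1296
⇒ 3j(3 3 6; 0 0 0)² = 100/3003, sgn +1
Racah Σ t=0..0: t=0:+1/4320 = 1/4320
⇒ 3j(3 3 6; 0 -2 2)² = 8/429, sgn +1
4πI² = N·(3j₀)²·(3jₘ)² = 5600/14157
I = +1·√(0.395564/4π) = 0.17742036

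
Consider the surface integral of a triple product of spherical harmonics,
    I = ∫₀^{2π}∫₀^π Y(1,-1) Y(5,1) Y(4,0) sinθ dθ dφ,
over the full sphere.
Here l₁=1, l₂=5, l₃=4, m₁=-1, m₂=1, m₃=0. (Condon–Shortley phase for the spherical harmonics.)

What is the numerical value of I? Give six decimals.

Rules hold: Σm=0, L=10 even, 4≤4≤6.
N = 3·11·9 = 297
Δ = 2!·0!·8!/11! = 1/495
Racah Σ t=1..1: t=1:−1/576 = -1/576
⇒ 3j(1 5 4; 0 0 0)² = 5/99, sgn -1
Racah Σ t=2..2: t=2:+1/1152 = 1/1152
⇒ 3j(1 5 4; -1 1 0)² = 1/33, sgn +1
4πI² = N·(3j₀)²·(3jₘ)² = 5/11
I = -1·√(0.454545/4π) = -0.19018827

-0.190188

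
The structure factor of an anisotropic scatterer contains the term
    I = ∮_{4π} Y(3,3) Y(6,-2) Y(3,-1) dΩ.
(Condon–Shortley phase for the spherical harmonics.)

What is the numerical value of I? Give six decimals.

0.062728

m-sum 0 ✓  L=12 even ✓  3≤3≤9 ✓
Π(2lᵢ+1) = 7×13×7 = 637
triangle coeff Δ(3,6,3) = 1/12012
Σ_t [3,3]: t=3:−1/1296 = -1/1296
(3j)²=100/3003 [(3 6 3; 0 0 0)], sign=+1
Σ_t [0,0]: t=0:+1/34560 = 1/34560
(3j)²=1/429 [(3 6 3; 3 -2 -1)], sign=+1
⇒ 4πI² = 700/14157
I = (+1)√(700/14157/(4π)) = 0.06272757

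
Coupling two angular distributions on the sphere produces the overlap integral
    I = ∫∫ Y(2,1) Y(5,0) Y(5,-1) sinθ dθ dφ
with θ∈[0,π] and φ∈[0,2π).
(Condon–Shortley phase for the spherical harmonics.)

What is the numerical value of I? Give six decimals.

-0.036166

m-sum 0 ✓  L=12 even ✓  3≤5≤7 ✓
Π(2lᵢ+1) = 5×11×11 = 605
triangle coeff Δ(2,5,5) = 1/38610
Σ_t [0,2]: t=0:+1/2880 t=1:−1/576 t=2:+1/2880 = -1/960
(3j)²=10/429 [(2 5 5; 0 0 0)], sign=+1
Σ_t [0,1]: t=0:+1/1440 t=1:−1/1152 = -1/5760
(3j)²=1/858 [(2 5 5; 1 0 -1)], sign=-1
⇒ 4πI² = 25/1521
I = (-1)√(25/1521/(4π)) = -0.03616600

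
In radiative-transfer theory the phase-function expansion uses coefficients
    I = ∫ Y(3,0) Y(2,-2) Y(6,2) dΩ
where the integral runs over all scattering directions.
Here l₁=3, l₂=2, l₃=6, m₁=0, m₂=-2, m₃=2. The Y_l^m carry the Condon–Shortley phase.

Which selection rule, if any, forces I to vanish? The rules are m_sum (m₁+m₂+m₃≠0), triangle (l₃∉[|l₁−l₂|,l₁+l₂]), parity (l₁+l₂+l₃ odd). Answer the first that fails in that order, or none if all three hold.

m₁+m₂+m₃ = 0 − 2 + 2 = 0  ✓
triangle: |3−2|=1 ≤ l₃=6 ≤ 3+2=5  ✗
parity: l₁+l₂+l₃ = 11 is odd

triangle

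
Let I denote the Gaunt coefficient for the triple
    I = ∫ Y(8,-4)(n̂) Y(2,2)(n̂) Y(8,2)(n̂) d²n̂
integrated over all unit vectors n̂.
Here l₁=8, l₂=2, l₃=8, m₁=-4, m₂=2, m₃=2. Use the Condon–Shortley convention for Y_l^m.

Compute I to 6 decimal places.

-0.170580

m-sum 0 ✓  L=18 even ✓  6≤8≤10 ✓
Π(2lᵢ+1) = 17×5×17 = 1445
triangle coeff Δ(8,2,8) = 1/348840
Σ_t [0,2]: t=0:+1/116121600 t=1:−1/25401600 t=2:+1/116121600 = -1/45158400
(3j)²=24/1615 [(8 2 8; 0 0 0)], sign=-1
Σ_t [2,2]: t=2:+1/348364800 = 1/348364800
(3j)²=11/646 [(8 2 8; -4 2 2)], sign=+1
⇒ 4πI² = 132/361
I = (-1)√(132/361/(4π)) = -0.17058013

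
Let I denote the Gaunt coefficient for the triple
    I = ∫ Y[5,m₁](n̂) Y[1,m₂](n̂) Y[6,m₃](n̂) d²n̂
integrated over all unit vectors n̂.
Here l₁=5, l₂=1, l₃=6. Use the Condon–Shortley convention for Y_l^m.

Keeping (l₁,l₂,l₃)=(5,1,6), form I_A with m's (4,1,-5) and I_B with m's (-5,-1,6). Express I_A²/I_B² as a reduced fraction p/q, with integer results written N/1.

5/6

Shared (l₁,l₂,l₃)=(5,1,6): N and (l;000)² cancel in I_A²/I_B².
A: Δ = 0!·10!·2!/13! = 1/858; Racah Σ t=0..0: t=0:+1/725760 = 1/725760; ⇒ 3j(5 1 6; 4 1 -5)² = 5/78, sgn -1
B: Δ = 0!·10!·2!/13! = 1/858; Racah Σ t=0..0: t=0:+1/7257600 = 1/7257600; ⇒ 3j(5 1 6; -5 -1 6)² = 1/13, sgn +1
I_A²/I_B² = (5/78)/(1/13) = 5/6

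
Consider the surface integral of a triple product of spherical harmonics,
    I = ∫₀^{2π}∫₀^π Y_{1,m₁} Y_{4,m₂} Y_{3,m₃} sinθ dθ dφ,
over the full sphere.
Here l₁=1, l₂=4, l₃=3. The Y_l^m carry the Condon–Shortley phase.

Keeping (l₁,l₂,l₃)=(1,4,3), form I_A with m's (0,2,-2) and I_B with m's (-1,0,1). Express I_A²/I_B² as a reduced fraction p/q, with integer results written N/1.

l's match ⇒ only the (l;m) 3-j factors differ between A and B.
A: triangle coeff Δ(1,4,3) = 1/252; Σ_t [1,1]: t=1:−1/120 = -1/120; (3j)²=1/21 [(1 4 3; 0 2 -2)], sign=+1
B: triangle coeff Δ(1,4,3) = 1/252; Σ_t [2,2]: t=2:+1/96 = 1/96; (3j)²=1/42 [(1 4 3; -1 0 1)], sign=+1
I_A²/I_B² = (1/21)/(1/42) = 2/1

2/1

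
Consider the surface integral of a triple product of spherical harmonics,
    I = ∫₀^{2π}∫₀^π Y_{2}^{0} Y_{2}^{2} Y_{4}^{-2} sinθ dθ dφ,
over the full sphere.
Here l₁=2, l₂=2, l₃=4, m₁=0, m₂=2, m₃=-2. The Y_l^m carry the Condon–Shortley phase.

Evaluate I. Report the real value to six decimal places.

0.156078

Checks pass: Σm=0; 8 even; l₃=4∈[0,4].
(2·2+1)(2·2+1)(2·4+1) = 225
Δ: 0! 4! 4! / 9! → 1/630
sum: t=0:+1/16 = 1/16
3j²(2 2 4; 0 0 0) = Δ·Π!·Σ² = 2/35  (sign +1)
sum: t=0:+1/96 = 1/96
3j²(2 2 4; 0 2 -2) = Δ·Π!·Σ² = 1/42  (sign +1)
combine: 4πI² = 225·2/35·1/42 = 15/49
take √, sign +1: I = 0.15607835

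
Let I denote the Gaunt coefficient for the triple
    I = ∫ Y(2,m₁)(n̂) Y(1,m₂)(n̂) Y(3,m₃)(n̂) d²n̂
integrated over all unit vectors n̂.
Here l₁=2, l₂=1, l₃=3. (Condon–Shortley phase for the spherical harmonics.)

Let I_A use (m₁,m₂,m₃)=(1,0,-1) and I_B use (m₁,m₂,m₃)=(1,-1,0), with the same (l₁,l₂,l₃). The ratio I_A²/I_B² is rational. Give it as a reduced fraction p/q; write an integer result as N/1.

8/3

Shared (l₁,l₂,l₃)=(2,1,3): N and (l;000)² cancel in I_A²/I_B².
A: Δ = 0!·4!·2!/7! = 1/105; Racah Σ t=0..0: t=0:+1/6 = 1/6; ⇒ 3j(2 1 3; 1 0 -1)² = 8/105, sgn +1
B: Δ = 0!·4!·2!/7! = 1/105; Racah Σ t=0..0: t=0:+1/12 = 1/12; ⇒ 3j(2 1 3; 1 -1 0)² = 1/35, sgn -1
I_A²/I_B² = (8/105)/(1/35) = 8/3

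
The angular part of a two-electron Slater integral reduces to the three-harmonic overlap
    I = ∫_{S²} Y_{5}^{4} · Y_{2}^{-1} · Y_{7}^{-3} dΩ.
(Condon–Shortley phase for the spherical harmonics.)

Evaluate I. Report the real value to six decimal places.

m-sum 0 ✓  L=14 even ✓  3≤7≤7 ✓
Π(2lᵢ+1) = 11×5×15 = 825
triangle coeff Δ(5,2,7) = 1/15015
Σ_t [0,0]: t=0:+1/57600 = 1/57600
(3j)²=21/715 [(5 2 7; 0 0 0)], sign=-1
Σ_t [0,0]: t=0:+1/2177280 = 1/2177280
(3j)²=8/3003 [(5 2 7; 4 -1 -3)], sign=+1
⇒ 4πI² = 120/1859
I = (-1)√(120/1859/(4π)) = -0.07167142

-0.071671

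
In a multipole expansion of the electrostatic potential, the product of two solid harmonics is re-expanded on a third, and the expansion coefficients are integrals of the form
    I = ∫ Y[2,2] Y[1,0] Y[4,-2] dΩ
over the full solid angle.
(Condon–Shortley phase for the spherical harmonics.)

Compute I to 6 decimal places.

0.000000

|2−1|≤4≤2+1 violated ⇒ I = 0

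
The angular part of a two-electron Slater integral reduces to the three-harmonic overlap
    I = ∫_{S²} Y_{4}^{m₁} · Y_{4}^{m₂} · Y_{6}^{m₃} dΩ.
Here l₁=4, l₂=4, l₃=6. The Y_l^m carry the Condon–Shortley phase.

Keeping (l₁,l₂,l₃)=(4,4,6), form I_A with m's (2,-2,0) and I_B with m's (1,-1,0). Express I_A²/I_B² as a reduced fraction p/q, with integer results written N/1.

Shared (l₁,l₂,l₃)=(4,4,6): N and (l;000)² cancel in I_A²/I_B².
A: Δ = 2!·6!·6!/15! = 1/1261260; Racah Σ t=0..2: t=0:+1/4608 t=1:−1/14400 t=2:+1/1036800 = 77/518400; ⇒ 3j(4 4 6; 2 -2 0)² = 11/585, sgn +1
B: Δ = 2!·6!·6!/15! = 1/1261260; Racah Σ t=0..2: t=0:+1/2592 t=1:−1/2304 t=2:+1/28800 = -7/518400; ⇒ 3j(4 4 6; 1 -1 0)² = 1/25740, sgn -1
I_A²/I_B² = (11/585)/(1/25740) = 484/1

484/1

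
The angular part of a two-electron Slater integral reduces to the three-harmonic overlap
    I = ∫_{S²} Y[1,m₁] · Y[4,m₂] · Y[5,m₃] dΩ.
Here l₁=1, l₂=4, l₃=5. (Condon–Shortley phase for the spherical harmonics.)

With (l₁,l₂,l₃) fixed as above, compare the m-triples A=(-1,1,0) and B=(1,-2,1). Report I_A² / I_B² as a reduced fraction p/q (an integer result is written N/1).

l's match ⇒ only the (l;m) 3-j factors differ between A and B.
A: triangle coeff Δ(1,4,5) = 1/495; Σ_t [0,0]: t=0:+1/1440 = 1/1440; (3j)²=2/99 [(1 4 5; -1 1 0)], sign=-1
B: triangle coeff Δ(1,4,5) = 1/495; Σ_t [0,0]: t=0:+1/2880 = 1/2880; (3j)²=2/165 [(1 4 5; 1 -2 1)], sign=+1
I_A²/I_B² = (2/99)/(2/165) = 5/3

5/3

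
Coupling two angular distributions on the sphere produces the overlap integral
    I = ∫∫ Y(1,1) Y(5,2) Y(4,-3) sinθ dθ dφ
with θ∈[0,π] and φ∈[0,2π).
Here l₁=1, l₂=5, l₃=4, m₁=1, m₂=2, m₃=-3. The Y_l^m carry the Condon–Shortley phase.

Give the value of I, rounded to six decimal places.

0.085055

m-sum 0 ✓  L=10 even ✓  4≤4≤6 ✓
Π(2lᵢ+1) = 3×11×9 = 297
triangle coeff Δ(1,5,4) = 1/495
Σ_t [1,1]: t=1:−1/576 = -1/576
(3j)²=5/99 [(1 5 4; 0 0 0)], sign=-1
Σ_t [0,0]: t=0:+1/10080 = 1/10080
(3j)²=1/165 [(1 5 4; 1 2 -3)], sign=-1
⇒ 4πI² = 1/11
I = (+1)√(1/11/(4π)) = 0.08505478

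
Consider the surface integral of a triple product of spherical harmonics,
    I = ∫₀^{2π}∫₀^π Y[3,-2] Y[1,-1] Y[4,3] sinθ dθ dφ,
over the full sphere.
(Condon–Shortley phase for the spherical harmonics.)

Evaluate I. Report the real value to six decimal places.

m-sum 0 ✓  L=8 even ✓  2≤4≤4 ✓
Π(2lᵢ+1) = 7×3×9 = 189
triangle coeff Δ(3,1,4) = 1/252
Σ_t [0,0]: t=0:+1/36 = 1/36
(3j)²=4/63 [(3 1 4; 0 0 0)], sign=+1
Σ_t [0,0]: t=0:+1/240 = 1/240
(3j)²=1/12 [(3 1 4; -2 -1 3)], sign=-1
⇒ 4πI² = 1/1
I = (-1)√(1/1/(4π)) = -0.28209479

-0.282095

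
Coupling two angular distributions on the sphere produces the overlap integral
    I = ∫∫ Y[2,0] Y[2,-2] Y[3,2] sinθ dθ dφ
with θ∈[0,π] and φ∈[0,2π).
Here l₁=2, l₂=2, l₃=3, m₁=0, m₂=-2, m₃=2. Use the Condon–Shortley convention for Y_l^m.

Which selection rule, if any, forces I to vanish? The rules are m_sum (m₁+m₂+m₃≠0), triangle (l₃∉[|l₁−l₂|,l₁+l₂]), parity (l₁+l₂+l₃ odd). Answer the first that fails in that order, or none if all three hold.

parity

azimuthal sum: 0 − 2 + 2 = 0  ✓
0 ≤ 3 ≤ 4 (triangle on l)  ✓
L = 2 + 2 + 3 = 7 (odd)  ✗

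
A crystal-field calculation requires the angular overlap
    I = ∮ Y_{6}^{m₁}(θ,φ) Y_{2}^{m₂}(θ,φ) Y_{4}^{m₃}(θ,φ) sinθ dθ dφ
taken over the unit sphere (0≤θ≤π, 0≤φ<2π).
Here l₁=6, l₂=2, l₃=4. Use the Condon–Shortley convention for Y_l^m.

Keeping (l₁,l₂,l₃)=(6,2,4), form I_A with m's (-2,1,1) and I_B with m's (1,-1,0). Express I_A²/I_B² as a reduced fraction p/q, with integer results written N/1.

Same 6,2,4: normalisation and zero-m 3j drop out of the ratio.
A: Δ: 4! 8! 0! / 13! → 1/6435; sum: t=3:−1/4320 = -1/4320; 3j²(6 2 4; -2 1 1) = Δ·Π!·Σ² = 224/6435  (sign +1)
B: Δ: 4! 8! 0! / 13! → 1/6435; sum: t=1:−1/3456 = -1/3456; 3j²(6 2 4; 1 -1 0) = Δ·Π!·Σ² = 35/1287  (sign -1)
I_A²/I_B² = (224/6435)/(35/1287) = 32/25

32/25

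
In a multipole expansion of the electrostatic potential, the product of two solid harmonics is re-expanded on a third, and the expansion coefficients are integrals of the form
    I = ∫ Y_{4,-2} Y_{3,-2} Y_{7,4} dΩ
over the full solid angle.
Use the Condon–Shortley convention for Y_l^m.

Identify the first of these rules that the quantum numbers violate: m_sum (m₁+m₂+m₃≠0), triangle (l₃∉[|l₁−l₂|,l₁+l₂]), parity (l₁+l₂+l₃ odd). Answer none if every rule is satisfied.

m₁+m₂+m₃ = -2 − 2 + 4 = 0  ✓
triangle: |4−3|=1 ≤ l₃=7 ≤ 4+3=7  ✓
parity: l₁+l₂+l₃ = 14 is even  ✓

none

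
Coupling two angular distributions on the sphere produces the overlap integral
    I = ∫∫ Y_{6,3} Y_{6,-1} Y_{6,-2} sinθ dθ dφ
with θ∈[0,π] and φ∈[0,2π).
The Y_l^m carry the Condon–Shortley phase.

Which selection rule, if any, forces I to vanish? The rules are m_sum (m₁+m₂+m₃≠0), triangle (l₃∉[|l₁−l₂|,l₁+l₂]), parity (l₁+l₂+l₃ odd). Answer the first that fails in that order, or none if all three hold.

none

azimuthal sum: 3 − 1 − 2 = 0  ✓
0 ≤ 6 ≤ 12 (triangle on l)  ✓
L = 6 + 6 + 6 = 18 (even)  ✓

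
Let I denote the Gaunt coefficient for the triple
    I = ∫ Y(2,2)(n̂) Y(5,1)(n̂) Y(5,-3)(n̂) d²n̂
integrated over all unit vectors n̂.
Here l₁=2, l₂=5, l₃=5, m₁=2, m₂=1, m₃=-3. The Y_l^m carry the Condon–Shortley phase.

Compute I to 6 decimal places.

Checks pass: Σm=0; 12 even; l₃=5∈[3,7].
(2·2+1)(2·5+1)(2·5+1) = 605
Δ: 2! 2! 8! / 13! → 1/38610
sum: t=0:+1/2880 t=1:−1/576 t=2:+1/2880 = -1/960
3j²(2 5 5; 0 0 0) = Δ·Π!·Σ² = 10/429  (sign +1)
sum: t=0:+1/5760 = 1/5760
3j²(2 5 5; 2 1 -3) = Δ·Π!·Σ² = 56/2145  (sign +1)
combine: 4πI² = 605·10/429·56/2145 = 560/1521
take √, sign +1: I = 0.17116875

0.171169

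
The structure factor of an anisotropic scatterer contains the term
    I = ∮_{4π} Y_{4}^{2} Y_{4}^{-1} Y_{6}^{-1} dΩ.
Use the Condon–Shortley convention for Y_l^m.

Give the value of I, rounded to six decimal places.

0.097783

Checks pass: Σm=0; 14 even; l₃=6∈[0,8].
(2·4+1)(2·4+1)(2·6+1) = 1053
Δ: 2! 6! 6! / 15! → 1/1261260
sum: t=0:+1/4608 t=1:−1/1296 t=2:+1/4608 = -7/20736
3j²(4 4 6; 0 0 0) = Δ·Π!·Σ² = 20/1287  (sign -1)
sum: t=0:+1/3456 t=1:−1/5760 t=2:+1/172800 = 7/57600
3j²(4 4 6; 2 -1 -1) = Δ·Π!·Σ² = 21/2860  (sign -1)
combine: 4πI² = 1053·20/1287·21/2860 = 189/1573
take √, sign +1: I = 0.09778261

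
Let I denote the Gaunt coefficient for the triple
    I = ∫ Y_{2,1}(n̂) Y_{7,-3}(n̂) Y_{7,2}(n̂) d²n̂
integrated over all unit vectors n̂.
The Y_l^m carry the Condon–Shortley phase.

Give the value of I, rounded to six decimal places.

-0.123591

m-sum 0 ✓  L=16 even ✓  5≤7≤9 ✓
Π(2lᵢ+1) = 5×15×15 = 1125
triangle coeff Δ(2,7,7) = 1/185640
Σ_t [0,2]: t=0:+1/2419200 t=1:−1/518400 t=2:+1/2419200 = -1/907200
(3j)²=56/3315 [(2 7 7; 0 0 0)], sign=+1
Σ_t [0,1]: t=0:+1/1935360 t=1:−1/4354560 = 1/3483648
(3j)²=125/12376 [(2 7 7; 1 -3 2)], sign=-1
⇒ 4πI² = 9375/48841
I = (-1)√(9375/48841/(4π)) = -0.12359145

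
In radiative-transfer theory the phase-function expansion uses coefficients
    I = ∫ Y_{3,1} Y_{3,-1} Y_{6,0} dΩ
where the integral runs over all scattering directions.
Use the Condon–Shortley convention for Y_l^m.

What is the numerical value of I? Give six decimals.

0.177816

Rules hold: Σm=0, L=12 even, 0≤6≤6.
N = 7·7·13 = 637
Δ = 0!·6!·6!/13! = 1/12012
Racah Σ t=0..0: t=0:+1/1296 = 1/1296
⇒ 3j(3 3 6; 0 0 0)² = 100/3003, sgn +1
Racah Σ t=0..0: t=0:+1/2304 = 1/2304
⇒ 3j(3 3 6; 1 -1 0)² = 75/4004, sgn +1
4πI² = N·(3j₀)²·(3jₘ)² = 625/1573
I = +1·√(0.39733/4π) = 0.17781595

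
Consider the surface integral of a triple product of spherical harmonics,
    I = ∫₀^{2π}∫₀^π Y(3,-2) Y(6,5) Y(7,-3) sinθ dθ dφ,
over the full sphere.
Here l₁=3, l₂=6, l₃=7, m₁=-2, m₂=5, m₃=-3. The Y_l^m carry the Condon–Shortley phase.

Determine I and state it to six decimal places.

0.120821

m-sum 0 ✓  L=16 even ✓  3≤7≤9 ✓
Π(2lᵢ+1) = 7×13×15 = 1365
triangle coeff Δ(3,6,7) = 1/2042040
Σ_t [0,2]: t=0:+1/207360 t=1:−1/57600 t=2:+1/207360 = -1/129600
(3j)²=168/12155 [(3 6 7; 0 0 0)], sign=+1
Σ_t [1,2]: t=1:−1/87091200 t=2:+1/4354560 = 19/87091200
(3j)²=361/37128 [(3 6 7; -2 5 -3)], sign=+1
⇒ 4πI² = 7581/41327
I = (+1)√(7581/41327/(4π)) = 0.12082071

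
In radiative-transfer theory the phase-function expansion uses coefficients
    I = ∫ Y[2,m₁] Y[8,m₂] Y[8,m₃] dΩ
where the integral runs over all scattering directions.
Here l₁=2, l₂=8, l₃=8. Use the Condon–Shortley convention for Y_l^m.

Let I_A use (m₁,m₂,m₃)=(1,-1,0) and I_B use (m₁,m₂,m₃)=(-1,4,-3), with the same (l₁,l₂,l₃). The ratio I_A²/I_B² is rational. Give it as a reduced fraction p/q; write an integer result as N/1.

6/245

Shared (l₁,l₂,l₃)=(2,8,8): N and (l;000)² cancel in I_A²/I_B².
A: Δ = 2!·2!·14!/19! = 1/348840; Racah Σ t=0..1: t=0:+1/50803200 t=1:−1/58060800 = 1/406425600; ⇒ 3j(2 8 8; 1 -1 0)² = 1/3230, sgn +1
B: Δ = 2!·2!·14!/19! = 1/348840; Racah Σ t=1..2: t=1:−1/479001600 t=2:+1/174182400 = 1/273715200; ⇒ 3j(2 8 8; -1 4 -3)² = 49/3876, sgn -1
I_A²/I_B² = (1/3230)/(49/3876) = 6/245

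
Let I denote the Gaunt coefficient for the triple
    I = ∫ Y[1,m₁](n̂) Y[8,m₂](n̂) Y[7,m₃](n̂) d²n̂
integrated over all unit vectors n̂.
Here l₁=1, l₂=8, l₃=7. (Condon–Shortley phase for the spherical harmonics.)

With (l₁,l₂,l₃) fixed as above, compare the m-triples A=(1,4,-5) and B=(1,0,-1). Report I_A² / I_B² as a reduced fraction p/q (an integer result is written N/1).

Shared (l₁,l₂,l₃)=(1,8,7): N and (l;000)² cancel in I_A²/I_B².
A: Δ = 2!·0!·14!/17! = 1/2040; Racah Σ t=0..0: t=0:+1/1916006400 = 1/1916006400; ⇒ 3j(1 8 7; 1 4 -5)² = 1/340, sgn +1
B: Δ = 2!·0!·14!/17! = 1/2040; Racah Σ t=0..0: t=0:+1/58060800 = 1/58060800; ⇒ 3j(1 8 7; 1 0 -1)² = 7/510, sgn +1
I_A²/I_B² = (1/340)/(7/510) = 3/14

3/14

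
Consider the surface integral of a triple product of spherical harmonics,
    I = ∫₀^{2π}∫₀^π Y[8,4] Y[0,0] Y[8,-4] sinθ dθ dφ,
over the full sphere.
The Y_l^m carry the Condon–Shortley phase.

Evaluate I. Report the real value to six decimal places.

Checks pass: Σm=0; 16 even; l₃=8∈[8,8].
(2·8+1)(2·0+1)(2·8+1) = 289
Δ: 0! 16! 0! / 17! → 1/17
sum: t=0:+1/1625702400 = 1/1625702400
3j²(8 0 8; 0 0 0) = Δ·Π!·Σ² = 1/17  (sign +1)
sum: t=0:+1/11496038400 = 1/11496038400
3j²(8 0 8; 4 0 -4) = Δ·Π!·Σ² = 1/17  (sign +1)
combine: 4πI² = 289·1/17·1/17 = 1/1
take √, sign +1: I = 0.28209479

0.282095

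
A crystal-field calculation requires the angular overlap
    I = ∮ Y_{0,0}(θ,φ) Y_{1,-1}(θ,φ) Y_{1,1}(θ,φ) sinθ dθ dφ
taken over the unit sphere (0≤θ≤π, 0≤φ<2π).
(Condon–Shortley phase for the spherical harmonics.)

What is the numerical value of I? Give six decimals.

-0.282095

m-sum 0 ✓  L=2 even ✓  1≤1≤1 ✓
Π(2lᵢ+1) = 1×3×3 = 9
triangle coeff Δ(0,1,1) = 1/3
Σ_t [0,0]: t=0:+1/1 = 1/1
(3j)²=1/3 [(0 1 1; 0 0 0)], sign=-1
Σ_t [0,0]: t=0:+1/2 = 1/2
(3j)²=1/3 [(0 1 1; 0 -1 1)], sign=+1
⇒ 4πI² = 1/1
I = (-1)√(1/1/(4π)) = -0.28209479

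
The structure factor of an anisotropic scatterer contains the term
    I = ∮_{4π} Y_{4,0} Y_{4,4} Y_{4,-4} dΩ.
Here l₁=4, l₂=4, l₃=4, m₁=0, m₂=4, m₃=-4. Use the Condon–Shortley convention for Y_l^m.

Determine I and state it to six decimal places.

0.106525

m-sum 0 ✓  L=12 even ✓  0≤4≤8 ✓
Π(2lᵢ+1) = 9×9×9 = 729
triangle coeff Δ(4,4,4) = 1/450450
Σ_t [0,4]: t=0:+1/13824 t=1:−1/216 t=2:+1/64 t=3:−1/216 t=4:+1/13824 = 5/768
(3j)²=18/1001 [(4 4 4; 0 0 0)], sign=+1
Σ_t [4,4]: t=4:+1/13824 = 1/13824
(3j)²=14/1287 [(4 4 4; 0 4 -4)], sign=+1
⇒ 4πI² = 2916/20449
I = (+1)√(2916/20449/(4π)) = 0.10652531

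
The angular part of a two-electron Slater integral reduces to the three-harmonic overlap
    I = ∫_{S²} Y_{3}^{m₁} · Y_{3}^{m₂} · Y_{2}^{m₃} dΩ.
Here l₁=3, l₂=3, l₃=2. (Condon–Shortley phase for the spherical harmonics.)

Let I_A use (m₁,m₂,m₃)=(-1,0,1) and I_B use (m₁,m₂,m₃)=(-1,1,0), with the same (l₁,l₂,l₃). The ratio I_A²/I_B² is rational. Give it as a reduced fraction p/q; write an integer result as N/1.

Shared (l₁,l₂,l₃)=(3,3,2): N and (l;000)² cancel in I_A²/I_B².
A: Δ = 4!·2!·2!/9! = 1/3780; Racah Σ t=2..3: t=2:+1/8 t=3:−1/12 = 1/24; ⇒ 3j(3 3 2; -1 0 1)² = 1/210, sgn -1
B: Δ = 4!·2!·2!/9! = 1/3780; Racah Σ t=2..4: t=2:+1/16 t=3:−1/6 t=4:+1/96 = -3/32; ⇒ 3j(3 3 2; -1 1 0)² = 3/140, sgn -1
I_A²/I_B² = (1/210)/(3/140) = 2/9

2/9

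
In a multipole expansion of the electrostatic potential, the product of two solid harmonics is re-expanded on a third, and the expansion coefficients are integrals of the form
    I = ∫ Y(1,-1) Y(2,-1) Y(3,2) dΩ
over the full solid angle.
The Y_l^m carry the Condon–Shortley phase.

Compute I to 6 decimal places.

Checks pass: Σm=0; 6 even; l₃=3∈[1,3].
(2·1+1)(2·2+1)(2·3+1) = 105
Δ: 0! 2! 4! / 7! → 1/105
sum: t=0:+1/4 = 1/4
3j²(1 2 3; 0 0 0) = Δ·Π!·Σ² = 3/35  (sign -1)
sum: t=0:+1/12 = 1/12
3j²(1 2 3; -1 -1 2) = Δ·Π!·Σ² = 2/21  (sign -1)
combine: 4πI² = 105·3/35·2/21 = 6/7
take √, sign +1: I = 0.26116903

0.261169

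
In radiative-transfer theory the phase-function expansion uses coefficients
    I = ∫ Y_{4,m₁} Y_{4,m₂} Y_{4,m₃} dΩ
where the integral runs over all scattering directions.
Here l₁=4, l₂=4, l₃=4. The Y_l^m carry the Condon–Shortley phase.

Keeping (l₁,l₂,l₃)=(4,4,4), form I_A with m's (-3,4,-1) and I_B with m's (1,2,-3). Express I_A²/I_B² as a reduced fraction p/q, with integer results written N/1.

7/1

Shared (l₁,l₂,l₃)=(4,4,4): N and (l;000)² cancel in I_A²/I_B².
A: Δ = 4!·4!·4!/13! = 1/450450; Racah Σ t=4..4: t=4:+1/3456 = 1/3456; ⇒ 3j(4 4 4; -3 4 -1)² = 35/1287, sgn -1
B: Δ = 4!·4!·4!/13! = 1/450450; Racah Σ t=2..3: t=2:+1/576 t=3:−1/864 = 1/1728; ⇒ 3j(4 4 4; 1 2 -3)² = 5/1287, sgn -1
I_A²/I_B² = (35/1287)/(5/1287) = 7/1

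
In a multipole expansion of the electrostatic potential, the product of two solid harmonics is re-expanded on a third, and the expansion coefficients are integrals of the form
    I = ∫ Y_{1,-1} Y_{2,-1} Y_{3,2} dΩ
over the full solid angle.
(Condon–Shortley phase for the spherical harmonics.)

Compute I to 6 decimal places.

m-sum 0 ✓  L=6 even ✓  1≤3≤3 ✓
Π(2lᵢ+1) = 3×5×7 = 105
triangle coeff Δ(1,2,3) = 1/105
Σ_t [0,0]: t=0:+1/4 = 1/4
(3j)²=3/35 [(1 2 3; 0 0 0)], sign=-1
Σ_t [0,0]: t=0:+1/12 = 1/12
(3j)²=2/21 [(1 2 3; -1 -1 2)], sign=-1
⇒ 4πI² = 6/7
I = (+1)√(6/7/(4π)) = 0.26116903

0.261169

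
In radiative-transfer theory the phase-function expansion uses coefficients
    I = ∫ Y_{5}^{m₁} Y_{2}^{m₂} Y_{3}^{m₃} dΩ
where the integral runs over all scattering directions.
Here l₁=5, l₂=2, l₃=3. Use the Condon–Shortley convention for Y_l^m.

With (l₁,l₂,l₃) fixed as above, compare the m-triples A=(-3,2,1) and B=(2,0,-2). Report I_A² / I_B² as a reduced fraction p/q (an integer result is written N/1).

10/9

Same 5,2,3: normalisation and zero-m 3j drop out of the ratio.
A: Δ: 4! 6! 0! / 11! → 1/2310; sum: t=4:+1/1152 = 1/1152; 3j²(5 2 3; -3 2 1) = Δ·Π!·Σ² = 1/33  (sign +1)
B: Δ: 4! 6! 0! / 11! → 1/2310; sum: t=2:+1/480 = 1/480; 3j²(5 2 3; 2 0 -2) = Δ·Π!·Σ² = 3/110  (sign -1)
I_A²/I_B² = (1/33)/(3/110) = 10/9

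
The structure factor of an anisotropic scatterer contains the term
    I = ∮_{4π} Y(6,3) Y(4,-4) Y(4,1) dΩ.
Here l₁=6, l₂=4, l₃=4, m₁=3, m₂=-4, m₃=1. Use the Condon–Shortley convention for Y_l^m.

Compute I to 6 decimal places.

0.155830

Checks pass: Σm=0; 14 even; l₃=4∈[2,10].
(2·6+1)(2·4+1)(2·4+1) = 1053
Δ: 6! 6! 2! / 15! → 1/1261260
sum: t=2:+1/4608 t=3:−1/1296 t=4:+1/4608 = -7/20736
3j²(6 4 4; 0 0 0) = Δ·Π!·Σ² = 20/1287  (sign -1)
sum: t=0:+1/51840 = 1/51840
3j²(6 4 4; 3 -4 1) = Δ·Π!·Σ² = 8/429  (sign -1)
combine: 4πI² = 1053·20/1287·8/429 = 480/1573
take √, sign +1: I = 0.15583009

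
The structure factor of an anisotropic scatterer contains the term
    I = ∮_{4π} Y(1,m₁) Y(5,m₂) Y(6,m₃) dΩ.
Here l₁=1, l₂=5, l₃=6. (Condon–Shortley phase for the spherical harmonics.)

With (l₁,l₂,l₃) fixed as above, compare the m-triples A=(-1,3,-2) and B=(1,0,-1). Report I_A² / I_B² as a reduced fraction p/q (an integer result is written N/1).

Same 1,5,6: normalisation and zero-m 3j drop out of the ratio.
A: Δ: 0! 2! 10! / 13! → 1/858; sum: t=0:+1/161280 = 1/161280; 3j²(1 5 6; -1 3 -2) = Δ·Π!·Σ² = 1/143  (sign +1)
B: Δ: 0! 2! 10! / 13! → 1/858; sum: t=0:+1/28800 = 1/28800; 3j²(1 5 6; 1 0 -1) = Δ·Π!·Σ² = 7/286  (sign -1)
I_A²/I_B² = (1/143)/(7/286) = 2/7

2/7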